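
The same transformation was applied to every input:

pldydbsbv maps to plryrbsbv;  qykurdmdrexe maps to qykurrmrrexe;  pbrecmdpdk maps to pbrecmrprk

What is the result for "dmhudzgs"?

Rule — replace every "d" with "r".
Applying that to "dmhudzgs" gives "rmhurzgs".

rmhurzgs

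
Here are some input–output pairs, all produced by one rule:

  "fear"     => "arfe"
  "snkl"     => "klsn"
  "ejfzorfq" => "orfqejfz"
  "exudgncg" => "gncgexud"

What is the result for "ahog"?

ogah

The pattern: swap the front and back halves of the string.
Doing the same to "ahog": "ogah".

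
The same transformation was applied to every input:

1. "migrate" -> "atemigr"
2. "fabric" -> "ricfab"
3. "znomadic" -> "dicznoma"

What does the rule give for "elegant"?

What's happening: move the last 3 characters to the front (rotate right by 3).
On "elegant" that produces "anteleg".

anteleg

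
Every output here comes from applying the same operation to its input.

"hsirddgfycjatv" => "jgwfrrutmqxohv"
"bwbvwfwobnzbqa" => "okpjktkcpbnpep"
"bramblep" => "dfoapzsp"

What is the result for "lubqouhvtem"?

aipecivjhsz

In each case the input is transformed by: shift every letter 12 places backward in the alphabet (wrapping around), then swap the first and last characters.
So "lubqouhvtem" becomes "aipecivjhsz".
(Check on "bramblep": → "pfoapzsd" → "dfoapzsp" ✓)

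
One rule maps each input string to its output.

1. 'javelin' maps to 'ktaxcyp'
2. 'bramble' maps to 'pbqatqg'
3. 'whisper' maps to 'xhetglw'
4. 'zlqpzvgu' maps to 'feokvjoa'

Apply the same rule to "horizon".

The rule is to move the first 2 characters to the end (rotate left by 2), then shift every letter 11 places backward in the alphabet (wrapping around).
On "horizon": the first step gives "rizonho", and the second then gives "gxodcwd".

gxodcwd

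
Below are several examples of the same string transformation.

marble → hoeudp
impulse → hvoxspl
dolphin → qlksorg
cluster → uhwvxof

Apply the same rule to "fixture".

huxwali

The rule is to shift every letter 3 places forward in the alphabet (wrapping around), then reverse the string.
Working it through for "fixture": intermediate "ilawxuh", final "huxwali".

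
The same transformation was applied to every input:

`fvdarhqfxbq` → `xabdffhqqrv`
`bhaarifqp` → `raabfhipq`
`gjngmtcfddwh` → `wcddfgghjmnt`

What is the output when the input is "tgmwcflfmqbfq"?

wbcfffglmmqqt

In each case the input is transformed by: sort the characters into alphabetical order, then move the last character to the front.
Working it through for "tgmwcflfmqbfq": intermediate "bcfffglmmqqtw", final "wbcfffglmmqqt".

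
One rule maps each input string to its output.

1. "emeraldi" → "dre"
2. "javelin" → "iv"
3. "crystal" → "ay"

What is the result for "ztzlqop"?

Rule — reverse the string, then keep one character in every 3, starting at position 2 (positions 2nd, 5th, 8th, ...).
On "ztzlqop": the first step gives "poqlztz", and the second then gives "oz".

oz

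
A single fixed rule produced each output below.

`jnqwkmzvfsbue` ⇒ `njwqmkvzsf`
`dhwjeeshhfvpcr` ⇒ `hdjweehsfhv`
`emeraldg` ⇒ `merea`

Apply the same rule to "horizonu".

ohirz

Each output is the input with this applied: delete the last 3 characters, then swap each adjacent pair of characters (1↔2, 3↔4, ...).
Applying both steps to "horizonu": "horiz", then "ohirz".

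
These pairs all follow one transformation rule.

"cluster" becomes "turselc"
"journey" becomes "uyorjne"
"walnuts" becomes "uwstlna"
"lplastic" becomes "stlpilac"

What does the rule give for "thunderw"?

uwrthnde

The pattern: sort the characters into reverse alphabetical order, then swap each adjacent pair of characters (1↔2, 3↔4, ...).
Starting from "thunderw": after the first operation, "wutrnhed"; after the second, "uwrthnde".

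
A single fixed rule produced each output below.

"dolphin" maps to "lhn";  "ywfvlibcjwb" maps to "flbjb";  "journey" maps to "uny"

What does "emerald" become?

Looking at the pairs, the operation is to move the first character to the end, then keep every other character starting from the second (positions 2nd, 4th, 6th, ...).
Applying both steps to "emerald": "meralde", then "ead".

ead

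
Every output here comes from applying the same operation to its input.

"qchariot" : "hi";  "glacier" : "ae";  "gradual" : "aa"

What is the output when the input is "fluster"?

ue

The transformation: keep one character in every 3, starting at position 3 (positions 3rd, 6th, 9th, ...).
Applying that to "fluster" gives "ue".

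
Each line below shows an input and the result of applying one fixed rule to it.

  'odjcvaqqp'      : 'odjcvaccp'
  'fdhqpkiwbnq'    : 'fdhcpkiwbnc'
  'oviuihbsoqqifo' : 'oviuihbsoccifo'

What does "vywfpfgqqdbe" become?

The transformation: replace every "q" with "c".
Applying that to "vywfpfgqqdbe" gives "vywfpfgccdbe".

vywfpfgccdbe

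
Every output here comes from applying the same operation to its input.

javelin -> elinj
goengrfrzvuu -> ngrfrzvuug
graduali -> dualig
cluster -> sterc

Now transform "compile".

The transformation: move the first 3 characters to the end (rotate left by 3), then delete the last 2 characters.
So "compile" becomes "pilec".

pilec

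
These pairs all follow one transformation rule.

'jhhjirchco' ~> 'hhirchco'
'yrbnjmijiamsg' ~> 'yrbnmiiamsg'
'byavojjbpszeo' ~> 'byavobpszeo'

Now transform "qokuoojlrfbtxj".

In each case the input is transformed by: remove every "j".
Applying that to "qokuoojlrfbtxj" gives "qokuoolrfbtx".

qokuoolrfbtx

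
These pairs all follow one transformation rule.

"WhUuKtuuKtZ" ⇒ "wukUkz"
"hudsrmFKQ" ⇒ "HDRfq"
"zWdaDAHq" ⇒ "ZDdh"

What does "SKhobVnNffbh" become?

Rule — flip the case of every letter, then keep every other character starting from the first (positions 1st, 3rd, 5th, ...).
Starting from "SKhobVnNffbh": after the first operation, "skHOBvNnFFBH"; after the second, "sHBNFB".

sHBNFB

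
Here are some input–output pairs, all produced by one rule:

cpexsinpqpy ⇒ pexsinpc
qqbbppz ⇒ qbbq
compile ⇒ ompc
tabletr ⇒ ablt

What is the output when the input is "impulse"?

What's happening: delete the last 3 characters, then move the first character to the end.
So "impulse" becomes "mpui".

mpui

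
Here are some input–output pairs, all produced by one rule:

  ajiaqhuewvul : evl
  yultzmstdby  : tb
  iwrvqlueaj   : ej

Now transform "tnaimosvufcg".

In each case the input is transformed by: keep every other character starting from the second (positions 2nd, 4th, 6th, ...), then delete the first 3 characters.
Working it through for "tnaimosvufcg": intermediate "niovfg", final "vfg".

vfg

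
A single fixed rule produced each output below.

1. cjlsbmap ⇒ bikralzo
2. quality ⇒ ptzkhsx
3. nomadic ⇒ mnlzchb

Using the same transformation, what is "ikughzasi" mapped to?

The pattern: shift every letter 1 place backward in the alphabet (wrapping around).
"ikughzasi" → "hjtfgyzrh".

hjtfgyzrh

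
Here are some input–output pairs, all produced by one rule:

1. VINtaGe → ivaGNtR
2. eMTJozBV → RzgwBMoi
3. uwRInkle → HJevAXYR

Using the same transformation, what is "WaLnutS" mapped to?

Rule — shift every letter 13 places forward in the alphabet (wrapping around) — i.e. ROT13, then flip the case of every letter.
Applying both steps to "WaLnutS": "JnYahgF", then "jNyAHGf".
(Check on "eMTJozBV": → "rZGWbmOI" → "RzgwBMoi" ✓)

jNyAHGf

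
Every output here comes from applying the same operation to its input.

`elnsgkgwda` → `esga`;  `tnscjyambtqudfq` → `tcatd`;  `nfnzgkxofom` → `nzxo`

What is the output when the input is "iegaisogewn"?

iaow

What's happening: keep one character in every 3, starting at position 1 (positions 1st, 4th, 7th, ...).
Doing the same to "iegaisogewn": "iaow".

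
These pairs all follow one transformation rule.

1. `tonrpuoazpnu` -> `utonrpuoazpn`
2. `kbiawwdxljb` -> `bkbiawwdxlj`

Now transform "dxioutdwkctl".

ldxioutdwkct

Looking at the pairs, the operation is to move the last character to the front.
So "dxioutdwkctl" becomes "ldxioutdwkct".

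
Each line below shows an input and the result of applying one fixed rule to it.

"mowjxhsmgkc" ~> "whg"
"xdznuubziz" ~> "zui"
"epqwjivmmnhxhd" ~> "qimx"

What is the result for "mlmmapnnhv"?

In each case the input is transformed by: keep one character in every 3, starting at position 3 (positions 3rd, 6th, 9th, ...).
On "mlmmapnnhv" that produces "mph".

mph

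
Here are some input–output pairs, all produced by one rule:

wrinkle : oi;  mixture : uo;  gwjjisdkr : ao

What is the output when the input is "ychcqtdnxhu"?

Rule — shift every letter 3 places backward in the alphabet (wrapping around), then keep only the vowels.
Applying that to "ychcqtdnxhu" gives "eaue".

eaue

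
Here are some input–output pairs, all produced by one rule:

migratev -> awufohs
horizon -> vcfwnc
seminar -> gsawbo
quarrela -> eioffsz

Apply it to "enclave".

The transformation: shift every letter 12 places backward in the alphabet (wrapping around), then delete the last character.
For "enclave", step one produces "sbqzojs"; step two turns that into "sbqzoj".

sbqzoj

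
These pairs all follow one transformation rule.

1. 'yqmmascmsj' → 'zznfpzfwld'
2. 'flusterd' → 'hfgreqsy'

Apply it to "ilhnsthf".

Rule — move the first 2 characters to the end (rotate left by 2), then shift every letter 13 places forward in the alphabet (wrapping around) — i.e. ROT13.
"ilhnsthf" → "uafgusvy".

uafgusvy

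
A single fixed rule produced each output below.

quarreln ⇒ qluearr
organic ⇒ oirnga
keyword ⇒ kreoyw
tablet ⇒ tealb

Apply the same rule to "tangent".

tnaeng

Each output is the input with this applied: delete the last character, then take characters alternately from the front and the back (1st, last, 2nd, 2nd-last, ...).
"tangent" → "tangen" → "tnaeng".
(Check on "organic": → "organi" → "oirnga" ✓)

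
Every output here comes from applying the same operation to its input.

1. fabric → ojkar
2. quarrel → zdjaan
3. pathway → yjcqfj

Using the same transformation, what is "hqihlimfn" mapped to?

qzrqurvo

The rule is to delete the last character, then shift every letter 9 places forward in the alphabet (wrapping around).
So "hqihlimfn" becomes "qzrqurvo".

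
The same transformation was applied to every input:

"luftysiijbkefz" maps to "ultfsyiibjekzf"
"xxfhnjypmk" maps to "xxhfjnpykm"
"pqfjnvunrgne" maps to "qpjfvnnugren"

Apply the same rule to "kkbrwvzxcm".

kkrbvwxzmc

Each output is the input with this applied: swap each adjacent pair of characters (1↔2, 3↔4, ...).
On "kkbrwvzxcm" that produces "kkrbvwxzmc".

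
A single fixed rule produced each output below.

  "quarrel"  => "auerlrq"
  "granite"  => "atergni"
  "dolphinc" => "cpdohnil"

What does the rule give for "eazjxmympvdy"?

azdyeyjxmvmp

Each output is the input with this applied: sort the characters into alphabetical order, then take characters alternately from the front and the back (1st, last, 2nd, 2nd-last, ...).
"eazjxmympvdy" → "adejmmpvxyyz" → "azdyeyjxmvmp".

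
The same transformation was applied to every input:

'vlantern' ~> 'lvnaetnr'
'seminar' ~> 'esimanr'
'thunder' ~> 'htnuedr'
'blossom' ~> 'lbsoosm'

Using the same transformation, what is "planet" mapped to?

lpnate

Each output is the input with this applied: swap each adjacent pair of characters (1↔2, 3↔4, ...).
So "planet" becomes "lpnate".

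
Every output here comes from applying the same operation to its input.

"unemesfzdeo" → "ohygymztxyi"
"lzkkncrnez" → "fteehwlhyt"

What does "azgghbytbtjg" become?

utaabvsnvnda

In each case the input is transformed by: shift every letter 6 places backward in the alphabet (wrapping around).
So "azgghbytbtjg" becomes "utaabvsnvnda".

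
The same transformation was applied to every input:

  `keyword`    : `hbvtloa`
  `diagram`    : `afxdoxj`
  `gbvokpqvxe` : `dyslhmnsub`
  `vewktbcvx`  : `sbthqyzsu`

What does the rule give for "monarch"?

jlkxoze

Each output is the input with this applied: shift every letter 3 places backward in the alphabet (wrapping around).
So "monarch" becomes "jlkxoze".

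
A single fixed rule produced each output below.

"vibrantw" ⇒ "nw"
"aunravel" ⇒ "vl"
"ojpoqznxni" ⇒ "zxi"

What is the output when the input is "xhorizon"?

What's happening: keep every other character starting from the second (positions 2nd, 4th, 6th, ...), then delete the first 2 characters.
"xhorizon" → "hrzn" → "zn".
(Check on "vibrantw": → "irnw" → "nw" ✓)

zn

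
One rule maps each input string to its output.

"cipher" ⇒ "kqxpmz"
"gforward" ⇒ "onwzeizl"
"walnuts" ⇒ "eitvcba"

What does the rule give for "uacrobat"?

Rule — shift every letter 8 places forward in the alphabet (wrapping around).
Applying that to "uacrobat" gives "cikzwjib".

cikzwjib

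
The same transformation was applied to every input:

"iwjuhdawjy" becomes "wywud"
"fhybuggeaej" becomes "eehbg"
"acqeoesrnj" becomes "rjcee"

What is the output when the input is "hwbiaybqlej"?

The pattern: keep every other character starting from the second (positions 2nd, 4th, 6th, ...), then move the first 3 characters to the end (rotate left by 3).
For "hwbiaybqlej", step one produces "wiyqe"; step two turns that into "qewiy".

qewiy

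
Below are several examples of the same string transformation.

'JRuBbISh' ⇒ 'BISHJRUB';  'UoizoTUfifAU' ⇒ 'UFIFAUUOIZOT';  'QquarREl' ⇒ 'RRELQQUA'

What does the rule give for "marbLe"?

Looking at the pairs, the operation is to swap the front and back halves of the string, then convert every letter to uppercase.
Starting from "marbLe": after the first operation, "bLemar"; after the second, "BLEMAR".

BLEMAR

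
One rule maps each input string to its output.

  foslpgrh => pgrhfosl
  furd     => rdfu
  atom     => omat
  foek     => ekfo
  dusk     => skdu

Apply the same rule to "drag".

agdr

In each case the input is transformed by: swap the front and back halves of the string.
So "drag" becomes "agdr".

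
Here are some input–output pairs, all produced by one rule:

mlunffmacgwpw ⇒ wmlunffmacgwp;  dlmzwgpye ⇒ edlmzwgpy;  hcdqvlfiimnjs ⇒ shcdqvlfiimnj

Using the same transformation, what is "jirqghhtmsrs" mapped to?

Each output is the input with this applied: move the last character to the front.
So "jirqghhtmsrs" becomes "sjirqghhtmsr".

sjirqghhtmsr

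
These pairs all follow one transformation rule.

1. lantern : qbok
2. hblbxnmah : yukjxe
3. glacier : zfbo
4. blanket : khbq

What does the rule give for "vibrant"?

oxkq

The transformation: delete the first 3 characters, then shift every letter 3 places backward in the alphabet (wrapping around).
On "vibrant" that produces "oxkq".
(Check on "lantern": → "tern" → "qbok" ✓)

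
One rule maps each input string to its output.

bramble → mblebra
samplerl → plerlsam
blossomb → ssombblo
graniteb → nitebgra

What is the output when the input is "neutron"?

In each case the input is transformed by: move the first 3 characters to the end (rotate left by 3).
So "neutron" becomes "tronneu".

tronneu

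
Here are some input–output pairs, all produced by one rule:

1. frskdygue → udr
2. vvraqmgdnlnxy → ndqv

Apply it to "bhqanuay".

ynh

What's happening: keep one character in every 3, starting at position 2 (positions 2nd, 5th, 8th, ...), then reverse the string.
On "bhqanuay": the first step gives "hny", and the second then gives "ynh".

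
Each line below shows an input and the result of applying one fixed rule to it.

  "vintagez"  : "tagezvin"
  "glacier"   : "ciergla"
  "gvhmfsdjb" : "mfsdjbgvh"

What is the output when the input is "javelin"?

What's happening: move the first 3 characters to the end (rotate left by 3).
For "javelin" the result is "elinjav".

elinjav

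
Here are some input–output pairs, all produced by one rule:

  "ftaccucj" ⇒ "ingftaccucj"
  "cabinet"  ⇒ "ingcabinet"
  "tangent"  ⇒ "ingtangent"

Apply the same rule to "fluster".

ingfluster

Looking at the pairs, the operation is to prepend "ing".
For "fluster" the result is "ingfluster".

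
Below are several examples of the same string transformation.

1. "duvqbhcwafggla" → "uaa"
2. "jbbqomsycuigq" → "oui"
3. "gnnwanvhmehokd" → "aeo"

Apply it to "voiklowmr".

In each case the input is transformed by: keep only the vowels.
Doing the same to "voiklowmr": "oio".

oio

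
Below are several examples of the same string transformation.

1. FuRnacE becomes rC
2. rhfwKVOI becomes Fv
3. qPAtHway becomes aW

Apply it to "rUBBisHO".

Looking at the pairs, the operation is to keep one character in every 3, starting at position 3 (positions 3rd, 6th, 9th, ...), then flip the case of every letter.
So "rUBBisHO" becomes "bS".

bS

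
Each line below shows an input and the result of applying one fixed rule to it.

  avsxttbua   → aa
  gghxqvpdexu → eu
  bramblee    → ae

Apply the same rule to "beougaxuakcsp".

Looking at the pairs, the operation is to keep every other character starting from the first (positions 1st, 3rd, 5th, ...), then keep only the vowels.
For "beougaxuakcsp" the result is "oa".

oa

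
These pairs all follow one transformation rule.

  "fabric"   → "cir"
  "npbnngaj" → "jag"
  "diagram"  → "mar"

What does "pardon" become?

The rule is to reverse the string, then keep only the first 3 characters.
For "pardon", step one produces "nodrap"; step two turns that into "nod".

nod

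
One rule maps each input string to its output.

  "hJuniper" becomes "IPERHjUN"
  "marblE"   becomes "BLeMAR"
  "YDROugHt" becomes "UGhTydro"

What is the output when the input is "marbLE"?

BleMAR

Rule — flip the case of every letter, then swap the front and back halves of the string.
Applying both steps to "marbLE": "MARBle", then "BleMAR".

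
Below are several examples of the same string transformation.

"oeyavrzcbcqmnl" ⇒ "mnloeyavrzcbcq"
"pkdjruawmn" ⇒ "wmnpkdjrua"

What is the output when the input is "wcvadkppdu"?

pduwcvadkp

The transformation: move the last 3 characters to the front (rotate right by 3).
"wcvadkppdu" → "pduwcvadkp".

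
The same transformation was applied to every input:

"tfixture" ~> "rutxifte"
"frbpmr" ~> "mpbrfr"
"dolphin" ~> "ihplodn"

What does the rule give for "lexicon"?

Rule — reverse the string, then move the first character to the end.
Applying both steps to "lexicon": "nocixel", then "ocixeln".

ocixeln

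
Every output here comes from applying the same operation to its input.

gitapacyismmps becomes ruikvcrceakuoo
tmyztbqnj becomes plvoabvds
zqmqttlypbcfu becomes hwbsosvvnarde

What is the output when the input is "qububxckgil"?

The rule is to move the last 2 characters to the front (rotate right by 2), then shift every letter 2 places forward in the alphabet (wrapping around).
For "qububxckgil", step one produces "ilqububxckg"; step two turns that into "knswdwdzemi".
(Check on "gitapacyismmps": → "psgitapacyismm" → "ruikvcrceakuoo" ✓)

knswdwdzemi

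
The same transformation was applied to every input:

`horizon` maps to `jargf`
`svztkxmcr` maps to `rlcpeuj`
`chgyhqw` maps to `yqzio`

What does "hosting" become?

Looking at the pairs, the operation is to delete the first 2 characters, then shift every letter 8 places backward in the alphabet (wrapping around).
Working it through for "hosting": intermediate "sting", final "klafy".

klafy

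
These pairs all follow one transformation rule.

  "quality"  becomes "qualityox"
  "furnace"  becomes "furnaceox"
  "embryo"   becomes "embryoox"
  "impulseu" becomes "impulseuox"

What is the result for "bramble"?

brambleox

The pattern: append "ox".
On "bramble" that produces "brambleox".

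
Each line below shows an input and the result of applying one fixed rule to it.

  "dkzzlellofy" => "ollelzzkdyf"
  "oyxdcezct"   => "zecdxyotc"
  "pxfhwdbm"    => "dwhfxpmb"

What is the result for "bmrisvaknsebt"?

esnkavsirmbtb

Each output is the input with this applied: reverse the string, then move the first 2 characters to the end (rotate left by 2).
On "bmrisvaknsebt": the first step gives "tbesnkavsirmb", and the second then gives "esnkavsirmbtb".
(Check on "dkzzlellofy": → "yfollelzzkd" → "ollelzzkdyf" ✓)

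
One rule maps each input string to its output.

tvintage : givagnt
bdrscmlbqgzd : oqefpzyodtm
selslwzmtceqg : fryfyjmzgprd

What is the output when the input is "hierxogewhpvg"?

uvrekbtrjuci

Looking at the pairs, the operation is to delete the last character, then shift every letter 13 places forward in the alphabet (wrapping around) — i.e. ROT13.
"hierxogewhpvg" → "hierxogewhpv" → "uvrekbtrjuci".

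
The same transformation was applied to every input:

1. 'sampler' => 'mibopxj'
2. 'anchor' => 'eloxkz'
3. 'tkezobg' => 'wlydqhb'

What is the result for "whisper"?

The transformation: shift every letter 3 places backward in the alphabet (wrapping around), then move the first 3 characters to the end (rotate left by 3).
Doing the same to "whisper": "pmbotef".

pmbotef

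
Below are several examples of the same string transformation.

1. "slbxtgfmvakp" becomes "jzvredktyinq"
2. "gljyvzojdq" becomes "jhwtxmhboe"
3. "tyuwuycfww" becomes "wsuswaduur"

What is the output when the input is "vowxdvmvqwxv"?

muvbtktouvtt

Looking at the pairs, the operation is to shift every letter 2 places backward in the alphabet (wrapping around), then move the first character to the end.
Starting from "vowxdvmvqwxv": after the first operation, "tmuvbtktouvt"; after the second, "muvbtktouvtt".
(Check on "gljyvzojdq": → "ejhwtxmhbo" → "jhwtxmhboe" ✓)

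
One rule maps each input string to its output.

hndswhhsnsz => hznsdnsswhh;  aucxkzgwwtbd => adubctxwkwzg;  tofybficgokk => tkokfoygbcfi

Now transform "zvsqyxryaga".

The rule is to take characters alternately from the front and the back (1st, last, 2nd, 2nd-last, ...).
Applying that to "zvsqyxryaga" gives "zavgsaqyyrx".

zavgsaqyyrx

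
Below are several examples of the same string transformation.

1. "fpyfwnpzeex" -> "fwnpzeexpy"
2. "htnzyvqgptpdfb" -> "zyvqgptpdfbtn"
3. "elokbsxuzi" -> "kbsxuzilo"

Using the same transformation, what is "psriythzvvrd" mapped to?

iythzvvrdsr

The transformation: delete the first character, then move the first 2 characters to the end (rotate left by 2).
"psriythzvvrd" → "iythzvvrdsr".
(Check on "fpyfwnpzeex": → "pyfwnpzeex" → "fwnpzeexpy" ✓)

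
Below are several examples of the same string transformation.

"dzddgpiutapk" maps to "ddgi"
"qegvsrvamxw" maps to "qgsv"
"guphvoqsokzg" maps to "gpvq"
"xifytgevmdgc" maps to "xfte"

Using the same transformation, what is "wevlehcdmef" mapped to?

wvec

Rule — keep every other character starting from the first (positions 1st, 3rd, 5th, ...), then keep only the first 4 characters.
Applying both steps to "wevlehcdmef": "wvecmf", then "wvec".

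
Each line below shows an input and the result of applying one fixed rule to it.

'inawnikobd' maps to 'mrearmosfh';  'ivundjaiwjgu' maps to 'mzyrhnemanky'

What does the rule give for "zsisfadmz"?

dwmwjehqd

What's happening: shift every letter 4 places forward in the alphabet (wrapping around).
For "zsisfadmz" the result is "dwmwjehqd".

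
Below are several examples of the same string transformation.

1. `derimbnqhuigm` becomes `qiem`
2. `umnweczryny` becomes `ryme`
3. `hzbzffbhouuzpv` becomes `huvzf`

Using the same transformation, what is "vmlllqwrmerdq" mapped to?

Rule — keep one character in every 3, starting at position 2 (positions 2nd, 5th, 8th, ...), then move the first 2 characters to the end (rotate left by 2).
On "vmlllqwrmerdq": the first step gives "mlrr", and the second then gives "rrml".

rrml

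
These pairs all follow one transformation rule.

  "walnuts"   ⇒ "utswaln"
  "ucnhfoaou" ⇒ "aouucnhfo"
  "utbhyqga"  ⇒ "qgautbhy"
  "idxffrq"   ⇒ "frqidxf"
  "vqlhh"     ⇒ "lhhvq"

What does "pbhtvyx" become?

vyxpbht

The rule is to move the last 3 characters to the front (rotate right by 3).
"pbhtvyx" → "vyxpbht".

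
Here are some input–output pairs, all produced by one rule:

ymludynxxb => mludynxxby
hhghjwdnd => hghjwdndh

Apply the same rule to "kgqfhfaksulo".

In each case the input is transformed by: move the first character to the end.
For "kgqfhfaksulo" the result is "gqfhfaksulok".

gqfhfaksulok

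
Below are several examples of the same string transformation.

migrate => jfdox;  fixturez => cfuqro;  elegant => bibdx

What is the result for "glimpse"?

difjm

The pattern: delete the last 2 characters, then shift every letter 3 places backward in the alphabet (wrapping around).
Starting from "glimpse": after the first operation, "glimp"; after the second, "difjm".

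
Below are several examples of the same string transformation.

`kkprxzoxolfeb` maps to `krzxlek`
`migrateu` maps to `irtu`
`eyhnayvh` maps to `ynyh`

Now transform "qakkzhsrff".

Rule — move the first character to the end, then keep every other character starting from the first (positions 1st, 3rd, 5th, ...).
Starting from "qakkzhsrff": after the first operation, "akkzhsrffq"; after the second, "akhrf".

akhrf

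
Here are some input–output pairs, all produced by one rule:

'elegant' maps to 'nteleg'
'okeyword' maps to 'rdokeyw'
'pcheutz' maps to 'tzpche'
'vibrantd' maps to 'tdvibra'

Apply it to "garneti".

Looking at the pairs, the operation is to move the last 3 characters to the front (rotate right by 3), then delete the first character.
Starting from "garneti": after the first operation, "etigarn"; after the second, "tigarn".

tigarn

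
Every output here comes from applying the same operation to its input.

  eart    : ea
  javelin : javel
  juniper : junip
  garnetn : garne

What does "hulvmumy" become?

Rule — delete the last 2 characters.
"hulvmumy" → "hulvmu".

hulvmu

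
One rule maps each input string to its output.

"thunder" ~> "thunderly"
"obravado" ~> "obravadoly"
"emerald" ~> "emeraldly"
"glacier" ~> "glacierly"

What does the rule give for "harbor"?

What's happening: append "ly".
So "harbor" becomes "harborly".

harborly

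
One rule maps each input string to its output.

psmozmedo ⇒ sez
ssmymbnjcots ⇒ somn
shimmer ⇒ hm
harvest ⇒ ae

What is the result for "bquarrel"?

qr

The rule is to take characters alternately from the front and the back (1st, last, 2nd, 2nd-last, ...), then keep one character in every 3, starting at position 3 (positions 3rd, 6th, 9th, ...).
Starting from "bquarrel": after the first operation, "blqeurar"; after the second, "qr".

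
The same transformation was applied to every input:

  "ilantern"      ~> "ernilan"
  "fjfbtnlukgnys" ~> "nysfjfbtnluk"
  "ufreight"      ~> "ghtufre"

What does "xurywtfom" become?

fomxuryw

Looking at the pairs, the operation is to move the last 3 characters to the front (rotate right by 3), then delete the last character.
Working it through for "xurywtfom": intermediate "fomxurywt", final "fomxuryw".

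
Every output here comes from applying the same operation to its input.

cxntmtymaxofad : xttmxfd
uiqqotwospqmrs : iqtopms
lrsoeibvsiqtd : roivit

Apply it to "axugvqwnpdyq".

The rule is to keep every other character starting from the second (positions 2nd, 4th, 6th, ...).
For "axugvqwnpdyq" the result is "xgqndq".

xgqndq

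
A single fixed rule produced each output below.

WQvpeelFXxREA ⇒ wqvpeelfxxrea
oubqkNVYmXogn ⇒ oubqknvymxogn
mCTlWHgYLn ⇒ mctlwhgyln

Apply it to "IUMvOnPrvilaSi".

In each case the input is transformed by: convert every letter to lowercase.
Applying that to "IUMvOnPrvilaSi" gives "iumvonprvilasi".

iumvonprvilasi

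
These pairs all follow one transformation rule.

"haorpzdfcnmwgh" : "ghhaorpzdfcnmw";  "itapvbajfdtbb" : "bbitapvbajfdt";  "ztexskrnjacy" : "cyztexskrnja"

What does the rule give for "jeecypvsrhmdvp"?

vpjeecypvsrhmd

The rule is to move the last 2 characters to the front (rotate right by 2).
For "jeecypvsrhmdvp" the result is "vpjeecypvsrhmd".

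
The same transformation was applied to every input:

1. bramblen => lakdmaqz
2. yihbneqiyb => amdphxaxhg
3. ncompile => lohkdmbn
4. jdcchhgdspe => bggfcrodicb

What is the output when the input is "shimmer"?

lldqrgh

Looking at the pairs, the operation is to move the first 3 characters to the end (rotate left by 3), then shift every letter 1 place backward in the alphabet (wrapping around).
For "shimmer", step one produces "mmershi"; step two turns that into "lldqrgh".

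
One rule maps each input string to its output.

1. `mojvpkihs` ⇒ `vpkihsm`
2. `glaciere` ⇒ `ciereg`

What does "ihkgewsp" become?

What's happening: move the first 3 characters to the end (rotate left by 3), then delete the last 2 characters.
On "ihkgewsp": the first step gives "gewspihk", and the second then gives "gewspi".

gewspi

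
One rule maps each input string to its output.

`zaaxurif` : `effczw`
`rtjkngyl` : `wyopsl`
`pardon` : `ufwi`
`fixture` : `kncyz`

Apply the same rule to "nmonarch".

Looking at the pairs, the operation is to delete the last 2 characters, then shift every letter 5 places forward in the alphabet (wrapping around).
Applying both steps to "nmonarch": "nmonar", then "srtsfw".

srtsfw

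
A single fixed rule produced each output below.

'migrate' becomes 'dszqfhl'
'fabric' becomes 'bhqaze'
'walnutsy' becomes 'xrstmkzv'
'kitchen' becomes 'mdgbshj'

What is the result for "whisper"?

qdorhgv

What's happening: reverse the string, then shift every letter 1 place backward in the alphabet (wrapping around).
For "whisper", step one produces "repsihw"; step two turns that into "qdorhgv".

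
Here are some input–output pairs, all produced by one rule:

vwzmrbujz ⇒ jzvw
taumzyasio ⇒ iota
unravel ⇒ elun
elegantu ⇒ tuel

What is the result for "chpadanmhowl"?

Each output is the input with this applied: move the last 2 characters to the front (rotate right by 2), then keep only the first 4 characters.
Applying both steps to "chpadanmhowl": "wlchpadanmho", then "wlch".
(Check on "vwzmrbujz": → "jzvwzmrbu" → "jzvw" ✓)

wlch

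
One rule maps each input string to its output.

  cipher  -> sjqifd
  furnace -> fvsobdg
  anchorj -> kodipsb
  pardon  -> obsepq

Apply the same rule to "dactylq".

The transformation: shift every letter 1 place forward in the alphabet (wrapping around), then swap the first and last characters.
So "dactylq" becomes "rbduzme".

rbduzme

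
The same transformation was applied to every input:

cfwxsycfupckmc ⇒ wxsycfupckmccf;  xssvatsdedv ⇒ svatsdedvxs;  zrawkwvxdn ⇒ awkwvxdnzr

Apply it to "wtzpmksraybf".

zpmksraybfwt

Each output is the input with this applied: move the first 2 characters to the end (rotate left by 2).
Doing the same to "wtzpmksraybf": "zpmksraybfwt".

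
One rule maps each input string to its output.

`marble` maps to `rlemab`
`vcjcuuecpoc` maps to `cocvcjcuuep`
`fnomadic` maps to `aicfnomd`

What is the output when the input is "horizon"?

Each output is the input with this applied: move the last 3 characters to the front (rotate right by 3), then swap the first and last characters.
On "horizon": the first step gives "zonhori", and the second then gives "ionhorz".

ionhorz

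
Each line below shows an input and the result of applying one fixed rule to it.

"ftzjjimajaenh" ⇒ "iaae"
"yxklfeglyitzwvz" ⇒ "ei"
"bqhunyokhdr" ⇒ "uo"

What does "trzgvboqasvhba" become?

oaa

Rule — keep only the vowels.
For "trzgvboqasvhba" the result is "oaa".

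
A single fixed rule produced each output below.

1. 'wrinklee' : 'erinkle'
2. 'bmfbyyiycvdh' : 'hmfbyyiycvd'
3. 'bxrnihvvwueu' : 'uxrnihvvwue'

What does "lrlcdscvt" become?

trlcdscv

Each output is the input with this applied: swap the first and last characters, then delete the last character.
For "lrlcdscvt" the result is "trlcdscv".
(Check on "wrinklee": → "erinklew" → "erinkle" ✓)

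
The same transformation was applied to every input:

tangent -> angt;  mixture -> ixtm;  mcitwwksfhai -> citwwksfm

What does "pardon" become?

What's happening: delete the last 3 characters, then move the first character to the end.
Starting from "pardon": after the first operation, "par"; after the second, "arp".

arp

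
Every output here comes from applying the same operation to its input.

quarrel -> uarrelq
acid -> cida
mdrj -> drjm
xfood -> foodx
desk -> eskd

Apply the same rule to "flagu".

laguf

The pattern: move the first character to the end.
Applying that to "flagu" gives "laguf".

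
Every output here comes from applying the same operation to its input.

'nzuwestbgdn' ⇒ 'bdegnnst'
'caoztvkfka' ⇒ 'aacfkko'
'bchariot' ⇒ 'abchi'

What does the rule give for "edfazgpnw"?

The pattern: sort the characters into alphabetical order, then delete the last 3 characters.
Working it through for "edfazgpnw": intermediate "adefgnpwz", final "adefgn".

adefgn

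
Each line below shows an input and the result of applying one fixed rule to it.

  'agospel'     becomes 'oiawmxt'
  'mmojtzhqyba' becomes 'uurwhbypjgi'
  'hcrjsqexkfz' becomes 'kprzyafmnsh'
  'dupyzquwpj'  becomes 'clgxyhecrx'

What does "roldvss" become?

Each output is the input with this applied: swap each adjacent pair of characters (1↔2, 3↔4, ...), then shift every letter 8 places forward in the alphabet (wrapping around).
Applying both steps to "roldvss": "ordlsvs", then "wzltada".

wzltada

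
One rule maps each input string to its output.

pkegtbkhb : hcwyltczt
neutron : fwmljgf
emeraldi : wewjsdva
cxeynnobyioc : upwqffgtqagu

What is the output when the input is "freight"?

xjwayzl

The pattern: shift every letter 8 places backward in the alphabet (wrapping around).
Applying that to "freight" gives "xjwayzl".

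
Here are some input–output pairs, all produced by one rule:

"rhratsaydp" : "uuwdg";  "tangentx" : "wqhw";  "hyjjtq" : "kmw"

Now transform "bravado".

Looking at the pairs, the operation is to keep every other character starting from the first (positions 1st, 3rd, 5th, ...), then shift every letter 3 places forward in the alphabet (wrapping around).
Starting from "bravado": after the first operation, "baao"; after the second, "eddr".

eddr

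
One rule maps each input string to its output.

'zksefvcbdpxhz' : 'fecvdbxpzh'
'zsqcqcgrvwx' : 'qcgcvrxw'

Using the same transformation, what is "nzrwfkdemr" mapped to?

Looking at the pairs, the operation is to delete the first 3 characters, then swap each adjacent pair of characters (1↔2, 3↔4, ...).
Working it through for "nzrwfkdemr": intermediate "wfkdemr", final "fwdkmer".
(Check on "zsqcqcgrvwx": → "cqcgrvwx" → "qcgcvrxw" ✓)

fwdkmer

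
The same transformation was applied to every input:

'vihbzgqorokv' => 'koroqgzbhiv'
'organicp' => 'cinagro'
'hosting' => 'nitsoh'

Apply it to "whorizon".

ozirohw

The rule is to reverse the string, then delete the first character.
Starting from "whorizon": after the first operation, "nozirohw"; after the second, "ozirohw".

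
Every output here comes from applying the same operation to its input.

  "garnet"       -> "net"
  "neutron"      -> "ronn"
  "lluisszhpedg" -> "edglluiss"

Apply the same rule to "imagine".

inei

The transformation: move the last 3 characters to the front (rotate right by 3), then delete the last 3 characters.
For "imagine" the result is "inei".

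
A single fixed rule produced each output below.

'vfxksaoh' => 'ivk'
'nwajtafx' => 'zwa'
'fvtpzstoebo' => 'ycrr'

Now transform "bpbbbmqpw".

Looking at the pairs, the operation is to keep one character in every 3, starting at position 2 (positions 2nd, 5th, 8th, ...), then shift every letter 3 places forward in the alphabet (wrapping around).
Doing the same to "bpbbbmqpw": "ses".

ses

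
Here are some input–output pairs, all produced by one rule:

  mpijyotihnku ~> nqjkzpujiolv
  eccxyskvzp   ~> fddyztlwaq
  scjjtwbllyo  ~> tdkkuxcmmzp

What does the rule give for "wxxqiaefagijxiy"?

xyyrjbfgbhjkyjz

The pattern: shift every letter 1 place forward in the alphabet (wrapping around).
Applying that to "wxxqiaefagijxiy" gives "xyyrjbfgbhjkyjz".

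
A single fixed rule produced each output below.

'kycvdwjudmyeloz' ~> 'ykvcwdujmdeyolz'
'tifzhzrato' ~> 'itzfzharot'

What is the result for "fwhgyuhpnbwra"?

wfghuyphbnrwa

Each output is the input with this applied: swap each adjacent pair of characters (1↔2, 3↔4, ...).
So "fwhgyuhpnbwra" becomes "wfghuyphbnrwa".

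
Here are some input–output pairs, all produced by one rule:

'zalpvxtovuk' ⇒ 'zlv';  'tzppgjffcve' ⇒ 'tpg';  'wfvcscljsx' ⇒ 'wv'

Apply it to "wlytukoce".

The transformation: keep every other character starting from the first (positions 1st, 3rd, 5th, ...), then delete the last 3 characters.
Working it through for "wlytukoce": intermediate "wyuoe", final "wy".

wy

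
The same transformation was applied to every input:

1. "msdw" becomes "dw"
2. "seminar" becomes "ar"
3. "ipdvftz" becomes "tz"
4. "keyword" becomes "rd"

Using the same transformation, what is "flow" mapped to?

Each output is the input with this applied: keep only the last 2 characters.
On "flow" that produces "ow".

ow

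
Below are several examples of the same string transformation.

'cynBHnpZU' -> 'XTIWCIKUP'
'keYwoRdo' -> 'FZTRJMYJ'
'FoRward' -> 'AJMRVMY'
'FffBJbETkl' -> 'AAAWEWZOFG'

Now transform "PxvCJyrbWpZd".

KSQXETMWRKUY

Each output is the input with this applied: shift every letter 5 places backward in the alphabet (wrapping around), then convert every letter to uppercase.
"PxvCJyrbWpZd" → "KsqXEtmwRkUy" → "KSQXETMWRKUY".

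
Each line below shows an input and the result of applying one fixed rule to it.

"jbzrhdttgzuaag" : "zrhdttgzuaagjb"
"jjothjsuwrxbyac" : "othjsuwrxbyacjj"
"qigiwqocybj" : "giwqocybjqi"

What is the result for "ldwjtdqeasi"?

wjtdqeasild

In each case the input is transformed by: move the first 2 characters to the end (rotate left by 2).
For "ldwjtdqeasi" the result is "wjtdqeasild".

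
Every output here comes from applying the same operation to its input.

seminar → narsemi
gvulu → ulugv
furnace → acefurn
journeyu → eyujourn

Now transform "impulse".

lseimpu

The transformation: move the last 3 characters to the front (rotate right by 3).
For "impulse" the result is "lseimpu".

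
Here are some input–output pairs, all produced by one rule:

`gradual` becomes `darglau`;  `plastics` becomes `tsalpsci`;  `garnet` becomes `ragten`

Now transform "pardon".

Each output is the input with this applied: move the last 3 characters to the front (rotate right by 3), then reverse the string.
For "pardon", step one produces "donpar"; step two turns that into "rapnod".

rapnod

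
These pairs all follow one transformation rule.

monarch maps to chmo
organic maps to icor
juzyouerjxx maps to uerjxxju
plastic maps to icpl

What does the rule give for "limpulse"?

The rule is to move the first 2 characters to the end (rotate left by 2), then delete the first 3 characters.
"limpulse" → "mpulseli" → "lseli".

lseli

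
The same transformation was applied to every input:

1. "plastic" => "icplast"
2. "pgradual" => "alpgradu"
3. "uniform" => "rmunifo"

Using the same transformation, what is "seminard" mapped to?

rdsemina

Rule — move the last 2 characters to the front (rotate right by 2).
"seminard" → "rdsemina".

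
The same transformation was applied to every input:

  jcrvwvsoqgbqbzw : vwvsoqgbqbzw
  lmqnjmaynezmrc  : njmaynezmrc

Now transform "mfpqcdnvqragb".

The transformation: delete the first 3 characters.
For "mfpqcdnvqragb" the result is "qcdnvqragb".

qcdnvqragb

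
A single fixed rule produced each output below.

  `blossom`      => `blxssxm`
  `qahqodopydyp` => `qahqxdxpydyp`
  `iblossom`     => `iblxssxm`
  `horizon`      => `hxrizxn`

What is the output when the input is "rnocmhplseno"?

The rule is to replace every "o" with "x".
So "rnocmhplseno" becomes "rnxcmhplsenx".

rnxcmhplsenx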